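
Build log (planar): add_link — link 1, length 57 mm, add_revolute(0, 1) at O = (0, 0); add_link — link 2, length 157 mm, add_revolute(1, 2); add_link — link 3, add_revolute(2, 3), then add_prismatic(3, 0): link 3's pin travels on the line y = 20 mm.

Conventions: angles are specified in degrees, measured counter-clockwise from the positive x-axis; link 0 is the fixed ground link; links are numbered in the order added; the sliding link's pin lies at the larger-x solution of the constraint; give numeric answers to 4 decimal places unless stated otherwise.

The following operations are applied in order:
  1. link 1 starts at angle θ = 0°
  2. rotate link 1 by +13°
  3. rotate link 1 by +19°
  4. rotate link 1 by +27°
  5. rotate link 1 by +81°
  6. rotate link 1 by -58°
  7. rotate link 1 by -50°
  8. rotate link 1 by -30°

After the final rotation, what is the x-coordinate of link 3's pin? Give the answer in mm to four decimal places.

geometry: r = 57 mm, L = 157 mm, e = 20 mm; θ starts at 0°
rotate link 1 by +13°: θ ← 0° +13° = 13°
rotate link 1 by +19°: θ ← 13° +19° = 32°
rotate link 1 by +27°: θ ← 32° +27° = 59°
rotate link 1 by +81°: θ ← 59° +81° = 140°
rotate link 1 by -58°: θ ← 140° -58° = 82°
rotate link 1 by -50°: θ ← 82° -50° = 32°
rotate link 1 by -30°: θ ← 32° -30° = 2°
crank pin P = (r cos θ, r sin θ) = (56.965277, 1.989271)
h = r sin θ − e = 1.989271 − 20 = -18.010729
x = r cos θ + √(L² − h²) = 56.965277 + 155.963501 = 212.928778

212.9288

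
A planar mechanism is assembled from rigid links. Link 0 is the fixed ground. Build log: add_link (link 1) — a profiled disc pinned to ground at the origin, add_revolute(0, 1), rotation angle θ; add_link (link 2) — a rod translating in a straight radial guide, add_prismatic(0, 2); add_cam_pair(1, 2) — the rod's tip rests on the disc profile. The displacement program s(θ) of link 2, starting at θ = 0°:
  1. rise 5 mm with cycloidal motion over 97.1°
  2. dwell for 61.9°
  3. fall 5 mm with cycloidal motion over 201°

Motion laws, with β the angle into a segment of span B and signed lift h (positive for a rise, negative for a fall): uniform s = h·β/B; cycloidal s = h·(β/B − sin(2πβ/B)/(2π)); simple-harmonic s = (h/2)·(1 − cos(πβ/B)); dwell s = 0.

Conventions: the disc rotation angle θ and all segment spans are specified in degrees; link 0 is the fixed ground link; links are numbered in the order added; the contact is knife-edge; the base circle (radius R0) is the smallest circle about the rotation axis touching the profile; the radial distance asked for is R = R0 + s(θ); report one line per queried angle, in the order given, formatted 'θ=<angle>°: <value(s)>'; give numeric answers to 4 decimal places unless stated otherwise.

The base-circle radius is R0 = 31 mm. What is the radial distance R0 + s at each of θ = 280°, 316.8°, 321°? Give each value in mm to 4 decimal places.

seg 1 [0°–97.1°] cycloidal, h=5: full span → s += 5 → s = 5.0000
seg 2 [97.1°–159°] dwell: s stays 5.0000
seg 3 [159°–360°] cycloidal, h=-5: θ=280° here. β=121, B=201. -5·(0.6020 − sin(2π·0.6020)/(2π)) = -3.4857 → s = 1.5143
seg 3 [159°–360°] cycloidal, h=-5: θ=316.8° here. β=157.8, B=201. -5·(0.7851 − sin(2π·0.7851)/(2π)) = -4.7019 → s = 0.2981
seg 3 [159°–360°] cycloidal, h=-5: θ=321° here. β=162, B=201. -5·(0.8060 − sin(2π·0.8060)/(2π)) = -4.7769 → s = 0.2231
θ=280°: R = R0 + s = 31 + 1.5143 = 32.5143
θ=316.8°: R = R0 + s = 31 + 0.2981 = 31.2981
θ=321°: R = R0 + s = 31 + 0.2231 = 31.2231

θ=280°: 32.5143
θ=316.8°: 31.2981
θ=321°: 31.2231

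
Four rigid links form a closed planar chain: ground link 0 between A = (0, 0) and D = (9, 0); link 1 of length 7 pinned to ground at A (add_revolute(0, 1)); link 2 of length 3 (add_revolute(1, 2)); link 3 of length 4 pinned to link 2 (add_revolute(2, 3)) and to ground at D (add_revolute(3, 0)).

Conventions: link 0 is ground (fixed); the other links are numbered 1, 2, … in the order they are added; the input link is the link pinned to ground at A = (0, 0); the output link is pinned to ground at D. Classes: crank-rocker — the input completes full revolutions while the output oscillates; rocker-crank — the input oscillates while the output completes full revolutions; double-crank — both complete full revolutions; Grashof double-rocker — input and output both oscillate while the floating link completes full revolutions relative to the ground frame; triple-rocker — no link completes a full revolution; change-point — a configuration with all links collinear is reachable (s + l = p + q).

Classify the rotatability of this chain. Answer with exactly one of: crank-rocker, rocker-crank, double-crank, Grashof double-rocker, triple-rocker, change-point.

lengths: ground=9, input=7, coupler=3, output=4
sorted: s=3 (shortest), l=9 (longest), p+q=11
s + l = 12 vs p + q = 11
s + l > p + q → non-Grashof → no link fully rotates → triple-rocker

triple-rocker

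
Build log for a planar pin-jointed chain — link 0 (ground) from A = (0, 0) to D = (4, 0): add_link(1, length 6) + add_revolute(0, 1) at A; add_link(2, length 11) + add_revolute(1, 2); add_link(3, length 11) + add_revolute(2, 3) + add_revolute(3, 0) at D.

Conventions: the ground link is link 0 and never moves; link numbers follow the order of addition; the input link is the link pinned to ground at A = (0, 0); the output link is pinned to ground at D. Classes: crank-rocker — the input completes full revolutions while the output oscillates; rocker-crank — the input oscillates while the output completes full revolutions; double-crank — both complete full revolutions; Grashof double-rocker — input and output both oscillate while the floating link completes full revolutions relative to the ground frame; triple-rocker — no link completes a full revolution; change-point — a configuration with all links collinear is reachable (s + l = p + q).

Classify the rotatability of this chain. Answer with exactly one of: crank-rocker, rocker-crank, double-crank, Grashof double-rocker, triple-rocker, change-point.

lengths: ground=4, input=6, coupler=11, output=11
sorted: s=4 (shortest), l=11 (longest), p+q=17
s + l = 15 vs p + q = 17
s + l < p + q (Grashof) with shortest = ground link → double-crank

double-crank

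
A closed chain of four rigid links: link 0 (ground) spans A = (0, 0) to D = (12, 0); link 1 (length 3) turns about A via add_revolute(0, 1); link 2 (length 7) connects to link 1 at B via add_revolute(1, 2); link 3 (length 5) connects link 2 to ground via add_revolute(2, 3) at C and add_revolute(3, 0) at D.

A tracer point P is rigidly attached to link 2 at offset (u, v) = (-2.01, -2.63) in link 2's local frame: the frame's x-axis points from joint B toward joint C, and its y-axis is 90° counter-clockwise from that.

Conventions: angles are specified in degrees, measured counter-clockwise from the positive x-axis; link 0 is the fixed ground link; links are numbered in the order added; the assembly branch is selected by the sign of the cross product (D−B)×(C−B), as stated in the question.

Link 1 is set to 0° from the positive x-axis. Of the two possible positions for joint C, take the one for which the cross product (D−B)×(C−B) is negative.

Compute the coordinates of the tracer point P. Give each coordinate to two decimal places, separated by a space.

A=(0,0), D=(12.00,0)
B = A + 3.00·(cos0°, sin0°) = (3.0000, 0.0000)
|BD| = 9.0000
circle(B,7.00) ∩ circle(D,5.00): a=5.8333, h=3.8694
  candidates: C₊=(8.8333,3.8694) cross=34.825; C₋=(8.8333,-3.8694) cross=-34.825
  branch - wants cross < 0 → take C=(8.8333,-3.8694) (cross=-34.825)
ex = (C−B)/|BC| = (0.8333,-0.5528); ey = (0.5528,0.8333)
P = B + -2.01·ex + -2.63·ey = (-0.1288,-1.0806)

-0.13 -1.08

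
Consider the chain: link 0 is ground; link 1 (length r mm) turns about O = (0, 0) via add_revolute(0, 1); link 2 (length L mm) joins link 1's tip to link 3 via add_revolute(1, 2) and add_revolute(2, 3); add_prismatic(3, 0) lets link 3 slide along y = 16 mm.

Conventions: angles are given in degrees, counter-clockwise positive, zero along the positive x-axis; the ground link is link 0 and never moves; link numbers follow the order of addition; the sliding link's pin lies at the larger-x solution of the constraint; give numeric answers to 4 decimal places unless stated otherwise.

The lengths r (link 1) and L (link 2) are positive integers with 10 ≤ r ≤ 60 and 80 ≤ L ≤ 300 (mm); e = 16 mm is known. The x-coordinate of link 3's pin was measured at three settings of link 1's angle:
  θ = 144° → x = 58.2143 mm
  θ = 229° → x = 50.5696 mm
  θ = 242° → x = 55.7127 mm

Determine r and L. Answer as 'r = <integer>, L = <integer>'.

constraint per measurement: (x − r cos θ)² + (r sin θ − e)² = L²
subtracting the θ₁ and θ₂ equations cancels the r² and L² terms:
r = (x₁² − x₂²) / (2[(x₁cos θ₁ + e sin θ₁) − (x₂cos θ₂ + e sin θ₂)]) = 54.9999 → r = 55
L² = (x₁ − r cos θ₁)² + (r sin θ₁ − e)² = 10816.0021 → L = 104.0000 → L = 104
check at θ₃=242°: x = 55.7127 (printed 55.7127) ✓

r = 55, L = 104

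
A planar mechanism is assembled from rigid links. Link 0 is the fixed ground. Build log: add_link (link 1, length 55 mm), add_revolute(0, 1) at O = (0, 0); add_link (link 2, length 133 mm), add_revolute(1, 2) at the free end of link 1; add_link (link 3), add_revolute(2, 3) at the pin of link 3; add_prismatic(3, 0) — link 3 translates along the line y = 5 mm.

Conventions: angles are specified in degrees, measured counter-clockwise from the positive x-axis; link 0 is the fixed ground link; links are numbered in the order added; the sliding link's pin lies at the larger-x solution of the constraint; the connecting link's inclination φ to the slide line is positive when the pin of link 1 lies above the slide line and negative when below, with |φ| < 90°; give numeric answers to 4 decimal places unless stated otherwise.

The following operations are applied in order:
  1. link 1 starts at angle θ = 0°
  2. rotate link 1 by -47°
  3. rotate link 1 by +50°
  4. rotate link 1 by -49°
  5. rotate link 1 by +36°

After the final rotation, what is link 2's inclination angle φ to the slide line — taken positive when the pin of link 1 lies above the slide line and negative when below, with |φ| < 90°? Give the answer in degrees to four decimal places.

geometry: r = 55 mm, L = 133 mm, e = 5 mm; θ starts at 0°
rotate link 1 by -47°: θ ← 0° -47° = -47°
rotate link 1 by +50°: θ ← -47° +50° = 3°
rotate link 1 by -49°: θ ← 3° -49° = -46°
rotate link 1 by +36°: θ ← -46° +36° = -10°
h = r sin θ − e = -9.550650 − 5 = -14.550650
sin φ = h / L = -14.550650 / 133 = -0.10940338
φ = arcsin(-0.10940338) = -6.280924°

-6.2809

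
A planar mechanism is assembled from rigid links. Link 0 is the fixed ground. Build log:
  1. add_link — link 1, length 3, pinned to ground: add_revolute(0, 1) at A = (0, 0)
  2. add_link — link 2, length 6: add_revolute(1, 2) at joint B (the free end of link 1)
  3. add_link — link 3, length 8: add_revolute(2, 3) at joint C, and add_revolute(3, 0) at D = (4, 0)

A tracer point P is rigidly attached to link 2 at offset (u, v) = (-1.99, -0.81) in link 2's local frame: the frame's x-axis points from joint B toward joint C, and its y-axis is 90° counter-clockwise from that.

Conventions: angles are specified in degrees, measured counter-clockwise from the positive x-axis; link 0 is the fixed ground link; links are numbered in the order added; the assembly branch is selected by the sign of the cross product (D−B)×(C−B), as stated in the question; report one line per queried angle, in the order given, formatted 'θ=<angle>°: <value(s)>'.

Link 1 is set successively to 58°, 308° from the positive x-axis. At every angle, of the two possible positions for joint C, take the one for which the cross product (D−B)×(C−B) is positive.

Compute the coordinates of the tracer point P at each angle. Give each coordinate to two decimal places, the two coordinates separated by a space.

A=(0,0), D=(4.00,0)
θ=58°: B = A + 3.00·(cos58°, sin58°) = (1.5898, 2.5441)
θ=58°: |BD| = 3.5046
θ=58°: circle(B,6.00) ∩ circle(D,8.00): a=-2.2425, h=5.5652
θ=58°:   candidates: C₊=(4.0875,7.9995) cross=19.503; C₋=(-3.9926,0.3447) cross=-19.503
θ=58°:   branch + wants cross > 0 → take C=(4.0875,7.9995) (cross=19.503)
θ=58°: ex = (C−B)/|BC| = (0.4163,0.9092); ey = (-0.9092,0.4163)
θ=58°: P = B + -1.99·ex + -0.81·ey = (1.4978,0.3976)
θ=308°: B = A + 3.00·(cos308°, sin308°) = (1.8470, -2.3640)
θ=308°: |BD| = 3.1975
θ=308°: circle(B,6.00) ∩ circle(D,8.00): a=-2.7796, h=5.3173
θ=308°:   candidates: C₊=(-3.9559,-0.8388) cross=17.002; C₋=(3.9066,-7.9995) cross=-17.002
θ=308°:   branch + wants cross > 0 → take C=(-3.9559,-0.8388) (cross=17.002)
θ=308°: ex = (C−B)/|BC| = (-0.9671,0.2542); ey = (-0.2542,-0.9671)
θ=308°: P = B + -1.99·ex + -0.81·ey = (3.9775,-2.0865)

θ=58°: 1.50 0.40
θ=308°: 3.98 -2.09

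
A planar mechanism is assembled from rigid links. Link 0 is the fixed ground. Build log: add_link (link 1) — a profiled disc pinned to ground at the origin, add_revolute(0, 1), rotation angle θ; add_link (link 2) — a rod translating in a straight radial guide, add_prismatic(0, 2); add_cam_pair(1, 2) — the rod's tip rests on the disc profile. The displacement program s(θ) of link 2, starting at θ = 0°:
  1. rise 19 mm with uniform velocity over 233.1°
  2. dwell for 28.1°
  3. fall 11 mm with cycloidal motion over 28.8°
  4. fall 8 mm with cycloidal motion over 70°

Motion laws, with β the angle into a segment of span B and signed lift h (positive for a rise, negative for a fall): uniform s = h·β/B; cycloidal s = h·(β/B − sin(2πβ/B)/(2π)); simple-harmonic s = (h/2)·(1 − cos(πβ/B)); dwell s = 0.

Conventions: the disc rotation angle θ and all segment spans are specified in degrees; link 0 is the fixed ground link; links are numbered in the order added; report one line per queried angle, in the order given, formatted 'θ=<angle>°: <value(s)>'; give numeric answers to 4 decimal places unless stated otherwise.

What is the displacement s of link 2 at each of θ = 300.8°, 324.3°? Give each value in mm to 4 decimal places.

seg 1 [0°–233.1°] uniform, h=19: full span → s += 19 → s = 19.0000
seg 2 [233.1°–261.2°] dwell: s stays 19.0000
seg 3 [261.2°–290°] cycloidal, h=-11: full span → s += -11 → s = 8.0000
seg 4 [290°–360°] cycloidal, h=-8: θ=300.8° here. β=10.8, B=70. -8·(0.1543 − sin(2π·0.1543)/(2π)) = -0.1844 → s = 7.8156
seg 4 [290°–360°] cycloidal, h=-8: θ=324.3° here. β=34.3, B=70. -8·(0.4900 − sin(2π·0.4900)/(2π)) = -3.8401 → s = 4.1599

θ=300.8°: 7.8156
θ=324.3°: 4.1599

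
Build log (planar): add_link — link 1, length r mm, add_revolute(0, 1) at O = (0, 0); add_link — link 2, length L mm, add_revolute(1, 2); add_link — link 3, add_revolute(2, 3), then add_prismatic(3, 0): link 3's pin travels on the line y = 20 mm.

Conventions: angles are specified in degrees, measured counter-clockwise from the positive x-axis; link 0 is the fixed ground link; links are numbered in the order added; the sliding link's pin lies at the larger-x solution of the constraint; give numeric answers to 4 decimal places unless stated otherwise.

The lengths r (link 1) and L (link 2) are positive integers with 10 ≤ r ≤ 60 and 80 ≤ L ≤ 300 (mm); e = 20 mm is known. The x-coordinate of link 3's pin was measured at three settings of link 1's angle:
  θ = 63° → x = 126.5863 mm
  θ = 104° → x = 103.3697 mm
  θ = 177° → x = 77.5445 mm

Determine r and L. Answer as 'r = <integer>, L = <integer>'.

constraint per measurement: (x − r cos θ)² + (r sin θ − e)² = L²
subtracting the θ₁ and θ₂ equations cancels the r² and L² terms:
r = (x₁² − x₂²) / (2[(x₁cos θ₁ + e sin θ₁) − (x₂cos θ₂ + e sin θ₂)]) = 33.0001 → r = 33
L² = (x₁ − r cos θ₁)² + (r sin θ₁ − e)² = 12544.0102 → L = 112.0000 → L = 112
check at θ₃=177°: x = 77.5445 (printed 77.5445) ✓

r = 33, L = 112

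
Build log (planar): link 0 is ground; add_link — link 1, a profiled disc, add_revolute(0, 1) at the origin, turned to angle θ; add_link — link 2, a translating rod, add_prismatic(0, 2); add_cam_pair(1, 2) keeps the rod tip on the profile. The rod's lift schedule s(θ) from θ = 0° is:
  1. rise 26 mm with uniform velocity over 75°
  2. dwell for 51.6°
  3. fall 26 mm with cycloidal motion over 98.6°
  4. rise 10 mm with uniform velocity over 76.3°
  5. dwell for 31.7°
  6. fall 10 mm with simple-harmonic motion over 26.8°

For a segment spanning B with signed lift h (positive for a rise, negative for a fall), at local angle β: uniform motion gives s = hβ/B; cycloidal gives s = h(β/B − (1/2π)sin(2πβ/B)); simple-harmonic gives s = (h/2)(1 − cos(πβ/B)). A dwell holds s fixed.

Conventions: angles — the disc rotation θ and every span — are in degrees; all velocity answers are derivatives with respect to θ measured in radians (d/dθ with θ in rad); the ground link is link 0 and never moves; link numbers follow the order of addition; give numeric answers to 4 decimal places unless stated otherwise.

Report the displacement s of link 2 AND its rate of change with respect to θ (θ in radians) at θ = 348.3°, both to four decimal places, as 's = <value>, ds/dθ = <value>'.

seg 1 [0°–75°] uniform, h=26: full span → s += 26 → s = 26.0000
seg 2 [75°–126.6°] dwell: s stays 26.0000
seg 3 [126.6°–225.2°] cycloidal, h=-26: full span → s += -26 → s = 0.0000
seg 4 [225.2°–301.5°] uniform, h=10: full span → s += 10 → s = 10.0000
seg 5 [301.5°–333.2°] dwell: s stays 10.0000
seg 6 [333.2°–360°] simple-harmonic, h=-10: θ=348.3° here. β=15.1, B=26.8. -10/2·(1 − cos(π·0.5634)) = -5.9898 → s = 4.0102
velocity in seg [333.2°–360°] (simple-harmonic), θ in radians: β = 15.1° = 0.2635 rad, B = 26.8° = 0.4677 rad; ds/dθ = (πh/(2B)) sin(πβ/B) = (π·(-10)/(2·0.4677)) sin(π·0.5634) = -32.917478 mm/rad

s = 4.0102, ds/dθ = -32.9175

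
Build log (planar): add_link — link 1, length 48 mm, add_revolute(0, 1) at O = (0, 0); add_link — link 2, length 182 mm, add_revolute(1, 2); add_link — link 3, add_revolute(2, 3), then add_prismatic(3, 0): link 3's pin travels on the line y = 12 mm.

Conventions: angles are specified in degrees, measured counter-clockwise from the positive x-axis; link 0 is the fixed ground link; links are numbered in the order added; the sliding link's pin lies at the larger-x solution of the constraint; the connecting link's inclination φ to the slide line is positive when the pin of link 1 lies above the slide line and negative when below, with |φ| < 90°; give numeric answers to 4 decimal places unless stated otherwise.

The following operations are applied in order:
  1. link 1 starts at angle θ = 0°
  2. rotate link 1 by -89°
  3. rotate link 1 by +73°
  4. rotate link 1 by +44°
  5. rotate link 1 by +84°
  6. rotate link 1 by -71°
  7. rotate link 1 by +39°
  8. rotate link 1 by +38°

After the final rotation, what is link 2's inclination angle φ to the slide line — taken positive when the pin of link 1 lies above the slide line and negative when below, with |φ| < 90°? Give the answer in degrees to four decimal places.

geometry: r = 48 mm, L = 182 mm, e = 12 mm; θ starts at 0°
rotate link 1 by -89°: θ ← 0° -89° = -89°
rotate link 1 by +73°: θ ← -89° +73° = -16°
rotate link 1 by +44°: θ ← -16° +44° = 28°
rotate link 1 by +84°: θ ← 28° +84° = 112°
rotate link 1 by -71°: θ ← 112° -71° = 41°
rotate link 1 by +39°: θ ← 41° +39° = 80°
rotate link 1 by +38°: θ ← 80° +38° = 118°
h = r sin θ − e = 42.381484 − 12 = 30.381484
sin φ = h / L = 30.381484 / 182 = 0.16693123
φ = arcsin(0.16693123) = 9.609442°

9.6094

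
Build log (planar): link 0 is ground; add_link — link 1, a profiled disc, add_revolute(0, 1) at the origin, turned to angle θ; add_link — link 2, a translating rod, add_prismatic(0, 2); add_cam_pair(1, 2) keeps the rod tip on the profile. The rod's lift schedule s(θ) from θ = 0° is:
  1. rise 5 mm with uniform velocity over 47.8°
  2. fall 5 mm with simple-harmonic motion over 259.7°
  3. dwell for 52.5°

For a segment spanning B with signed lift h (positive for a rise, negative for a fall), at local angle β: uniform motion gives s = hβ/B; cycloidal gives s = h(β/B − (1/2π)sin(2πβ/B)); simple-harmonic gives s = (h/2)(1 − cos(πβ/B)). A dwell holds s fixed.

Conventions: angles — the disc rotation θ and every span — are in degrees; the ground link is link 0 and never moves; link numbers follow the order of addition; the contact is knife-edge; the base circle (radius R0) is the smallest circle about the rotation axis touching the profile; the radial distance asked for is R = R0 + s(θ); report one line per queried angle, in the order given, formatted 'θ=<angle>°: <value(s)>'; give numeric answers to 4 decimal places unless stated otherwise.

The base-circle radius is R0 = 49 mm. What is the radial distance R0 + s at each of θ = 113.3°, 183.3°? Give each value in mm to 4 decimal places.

seg 1 [0°–47.8°] uniform, h=5: full span → s += 5 → s = 5.0000
seg 2 [47.8°–307.5°] simple-harmonic, h=-5: θ=113.3° here. β=65.5, B=259.7. -5/2·(1 − cos(π·0.2522)) = -0.7446 → s = 4.2554
seg 2 [47.8°–307.5°] simple-harmonic, h=-5: θ=183.3° here. β=135.5, B=259.7. -5/2·(1 − cos(π·0.5218)) = -2.6707 → s = 2.3293
θ=113.3°: R = R0 + s = 49 + 4.2554 = 53.2554
θ=183.3°: R = R0 + s = 49 + 2.3293 = 51.3293

θ=113.3°: 53.2554
θ=183.3°: 51.3293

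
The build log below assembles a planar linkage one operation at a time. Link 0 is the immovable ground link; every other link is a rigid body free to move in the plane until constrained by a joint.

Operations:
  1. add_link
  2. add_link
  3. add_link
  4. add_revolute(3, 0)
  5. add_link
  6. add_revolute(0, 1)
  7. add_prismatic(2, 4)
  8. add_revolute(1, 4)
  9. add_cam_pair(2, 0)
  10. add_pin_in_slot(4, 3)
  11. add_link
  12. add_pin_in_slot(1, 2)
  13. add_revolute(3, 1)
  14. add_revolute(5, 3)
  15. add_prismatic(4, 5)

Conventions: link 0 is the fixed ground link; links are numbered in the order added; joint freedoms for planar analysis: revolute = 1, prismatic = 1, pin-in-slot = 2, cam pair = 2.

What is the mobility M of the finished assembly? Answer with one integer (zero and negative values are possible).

(L,J1,J2)=(1,0,0); link0 fixed
link1: (2,0,0)
link2: (3,0,0)
link3: (4,0,0)
R 3-0 [J1]: (4,1,0)
link4: (5,1,0)
R 0-1 [J1]: (5,2,0)
P 2-4 [J1]: (5,3,0)
R 1-4 [J1]: (5,4,0)
C 2-0 [J2]: (5,4,1)
PS 4-3 [J2]: (5,4,2)
link5: (6,4,2)
PS 1-2 [J2]: (6,4,3)
R 3-1 [J1]: (6,5,3)
R 5-3 [J1]: (6,6,3)
P 4-5 [J1]: (6,7,3)
Grübler: 3·5 − 2·7 − 3 = -2

M = -2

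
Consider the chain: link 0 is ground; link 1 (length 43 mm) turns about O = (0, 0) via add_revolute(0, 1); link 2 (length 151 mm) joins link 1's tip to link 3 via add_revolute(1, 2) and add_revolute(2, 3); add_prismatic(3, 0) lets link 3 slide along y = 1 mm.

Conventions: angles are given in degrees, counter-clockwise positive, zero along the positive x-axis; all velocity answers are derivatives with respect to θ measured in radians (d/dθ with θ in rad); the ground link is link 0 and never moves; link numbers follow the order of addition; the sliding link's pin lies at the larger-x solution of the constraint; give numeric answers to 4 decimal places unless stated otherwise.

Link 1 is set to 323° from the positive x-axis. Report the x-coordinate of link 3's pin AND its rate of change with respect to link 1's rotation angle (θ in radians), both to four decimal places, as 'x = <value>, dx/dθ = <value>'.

geometry: r = 43 mm, L = 151 mm, e = 1 mm
crank pin P = (r cos θ, r sin θ) = (34.341327, -25.878046)
h = r sin θ − e = -25.878046 − 1 = -26.878046
x = r cos θ + √(L² − h²) = 34.341327 + 148.588595 = 182.929922
dx/dθ = −r sin θ − h·r cos θ/√(L² − h²) (θ in radians; h = -26.878046) = 32.090015

x = 182.9299, dx/dθ = 32.0900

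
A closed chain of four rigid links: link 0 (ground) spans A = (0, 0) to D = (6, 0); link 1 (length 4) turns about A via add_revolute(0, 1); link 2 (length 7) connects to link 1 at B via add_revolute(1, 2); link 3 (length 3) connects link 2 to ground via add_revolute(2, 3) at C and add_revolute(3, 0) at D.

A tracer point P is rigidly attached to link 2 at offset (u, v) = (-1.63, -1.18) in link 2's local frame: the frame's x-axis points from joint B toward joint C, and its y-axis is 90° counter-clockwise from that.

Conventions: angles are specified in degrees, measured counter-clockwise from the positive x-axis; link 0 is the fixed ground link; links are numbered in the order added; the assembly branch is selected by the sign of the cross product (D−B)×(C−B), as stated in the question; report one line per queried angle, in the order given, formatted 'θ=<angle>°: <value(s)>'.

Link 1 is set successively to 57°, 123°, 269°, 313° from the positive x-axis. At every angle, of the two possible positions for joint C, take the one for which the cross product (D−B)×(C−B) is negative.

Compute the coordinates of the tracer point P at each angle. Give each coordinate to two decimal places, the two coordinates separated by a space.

A=(0,0), D=(6.00,0)
θ=57°: B = A + 4.00·(cos57°, sin57°) = (2.1786, 3.3547)
θ=57°: |BD| = 5.0850
θ=57°: circle(B,7.00) ∩ circle(D,3.00): a=6.4756, h=2.6582
θ=57°:   candidates: C₊=(8.7988,1.0803) cross=13.517; C₋=(5.2914,-2.9151) cross=-13.517
θ=57°:   branch - wants cross < 0 → take C=(5.2914,-2.9151) (cross=-13.517)
θ=57°: ex = (C−B)/|BC| = (0.4447,-0.8957); ey = (0.8957,0.4447)
θ=57°: P = B + -1.63·ex + -1.18·ey = (0.3968,4.2899)
θ=123°: B = A + 4.00·(cos123°, sin123°) = (-2.1786, 3.3547)
θ=123°: |BD| = 8.8398
θ=123°: circle(B,7.00) ∩ circle(D,3.00): a=6.6824, h=2.0846
θ=123°:   candidates: C₊=(4.7951,2.7474) cross=18.427; C₋=(3.2129,-1.1099) cross=-18.427
θ=123°:   branch - wants cross < 0 → take C=(3.2129,-1.1099) (cross=-18.427)
θ=123°: ex = (C−B)/|BC| = (0.7702,-0.6378); ey = (0.6378,0.7702)
θ=123°: P = B + -1.63·ex + -1.18·ey = (-4.1866,3.4855)
θ=269°: B = A + 4.00·(cos269°, sin269°) = (-0.0698, -3.9994)
θ=269°: |BD| = 7.2690
θ=269°: circle(B,7.00) ∩ circle(D,3.00): a=6.3859, h=2.8671
θ=269°:   candidates: C₊=(3.6851,1.9083) cross=20.841; C₋=(6.8401,-2.8800) cross=-20.841
θ=269°:   branch - wants cross < 0 → take C=(6.8401,-2.8800) (cross=-20.841)
θ=269°: ex = (C−B)/|BC| = (0.9871,0.1599); ey = (-0.1599,0.9871)
θ=269°: P = B + -1.63·ex + -1.18·ey = (-1.4901,-5.4249)
θ=313°: B = A + 4.00·(cos313°, sin313°) = (2.7280, -2.9254)
θ=313°: |BD| = 4.3891
θ=313°: circle(B,7.00) ∩ circle(D,3.00): a=6.7513, h=1.8493
θ=313°:   candidates: C₊=(6.5284,2.9531) cross=8.117; C₋=(8.9936,0.1958) cross=-8.117
θ=313°:   branch - wants cross < 0 → take C=(8.9936,0.1958) (cross=-8.117)
θ=313°: ex = (C−B)/|BC| = (0.8951,0.4459); ey = (-0.4459,0.8951)
θ=313°: P = B + -1.63·ex + -1.18·ey = (1.7952,-4.7084)

θ=57°: 0.40 4.29
θ=123°: -4.19 3.49
θ=269°: -1.49 -5.42
θ=313°: 1.80 -4.71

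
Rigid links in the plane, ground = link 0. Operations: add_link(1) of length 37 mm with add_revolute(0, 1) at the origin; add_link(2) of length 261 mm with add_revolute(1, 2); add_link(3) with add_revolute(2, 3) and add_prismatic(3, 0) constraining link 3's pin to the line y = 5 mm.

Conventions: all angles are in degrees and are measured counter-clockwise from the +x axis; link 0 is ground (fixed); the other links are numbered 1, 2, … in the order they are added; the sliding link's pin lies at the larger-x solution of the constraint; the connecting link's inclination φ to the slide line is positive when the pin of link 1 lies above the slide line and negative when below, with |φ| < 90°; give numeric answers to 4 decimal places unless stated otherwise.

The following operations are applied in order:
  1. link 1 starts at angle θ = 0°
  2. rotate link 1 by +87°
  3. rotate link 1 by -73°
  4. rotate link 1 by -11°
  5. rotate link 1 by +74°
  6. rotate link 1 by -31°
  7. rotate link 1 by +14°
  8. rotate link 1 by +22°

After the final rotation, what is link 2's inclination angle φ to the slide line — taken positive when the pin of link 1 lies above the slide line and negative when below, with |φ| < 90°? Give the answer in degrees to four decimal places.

geometry: r = 37 mm, L = 261 mm, e = 5 mm; θ starts at 0°
rotate link 1 by +87°: θ ← 0° +87° = 87°
rotate link 1 by -73°: θ ← 87° -73° = 14°
rotate link 1 by -11°: θ ← 14° -11° = 3°
rotate link 1 by +74°: θ ← 3° +74° = 77°
rotate link 1 by -31°: θ ← 77° -31° = 46°
rotate link 1 by +14°: θ ← 46° +14° = 60°
rotate link 1 by +22°: θ ← 60° +22° = 82°
h = r sin θ − e = 36.639919 − 5 = 31.639919
sin φ = h / L = 31.639919 / 261 = 0.12122574
φ = arcsin(0.12122574) = 6.962849°

6.9628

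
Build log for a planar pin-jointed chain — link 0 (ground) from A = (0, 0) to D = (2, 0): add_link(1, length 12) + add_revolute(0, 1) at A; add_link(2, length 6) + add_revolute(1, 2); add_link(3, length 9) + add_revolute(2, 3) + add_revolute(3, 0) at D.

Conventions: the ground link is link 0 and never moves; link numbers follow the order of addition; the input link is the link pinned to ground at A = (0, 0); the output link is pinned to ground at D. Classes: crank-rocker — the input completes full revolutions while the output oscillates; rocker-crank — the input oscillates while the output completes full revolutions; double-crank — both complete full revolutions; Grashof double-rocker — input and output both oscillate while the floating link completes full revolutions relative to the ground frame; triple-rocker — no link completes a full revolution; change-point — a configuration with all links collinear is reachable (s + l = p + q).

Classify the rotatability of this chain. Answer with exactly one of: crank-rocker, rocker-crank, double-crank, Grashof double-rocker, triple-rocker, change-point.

lengths: ground=2, input=12, coupler=6, output=9
sorted: s=2 (shortest), l=12 (longest), p+q=15
s + l = 14 vs p + q = 15
s + l < p + q (Grashof) with shortest = ground link → double-crank

double-crank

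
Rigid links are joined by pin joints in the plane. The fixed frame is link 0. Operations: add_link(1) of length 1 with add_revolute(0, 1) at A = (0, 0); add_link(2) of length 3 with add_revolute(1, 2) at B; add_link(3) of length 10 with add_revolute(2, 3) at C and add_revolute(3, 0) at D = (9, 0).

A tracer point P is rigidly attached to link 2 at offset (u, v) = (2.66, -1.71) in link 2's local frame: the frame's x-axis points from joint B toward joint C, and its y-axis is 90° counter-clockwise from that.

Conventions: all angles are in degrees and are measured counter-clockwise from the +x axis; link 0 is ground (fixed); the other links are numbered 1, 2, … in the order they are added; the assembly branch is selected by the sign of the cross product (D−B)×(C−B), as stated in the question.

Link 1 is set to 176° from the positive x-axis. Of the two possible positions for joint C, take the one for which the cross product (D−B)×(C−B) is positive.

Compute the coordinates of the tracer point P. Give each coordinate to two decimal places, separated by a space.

A=(0,0), D=(9.00,0)
B = A + 1.00·(cos176°, sin176°) = (-0.9976, 0.0698)
|BD| = 9.9978
circle(B,3.00) ∩ circle(D,10.00): a=0.4479, h=2.9664
  candidates: C₊=(-0.5290,3.0329) cross=29.657; C₋=(-0.5704,-2.8997) cross=-29.657
  branch + wants cross > 0 → take C=(-0.5290,3.0329) (cross=29.657)
ex = (C−B)/|BC| = (0.1562,0.9877); ey = (-0.9877,0.1562)
P = B + 2.66·ex + -1.71·ey = (1.1069,2.4300)

1.11 2.43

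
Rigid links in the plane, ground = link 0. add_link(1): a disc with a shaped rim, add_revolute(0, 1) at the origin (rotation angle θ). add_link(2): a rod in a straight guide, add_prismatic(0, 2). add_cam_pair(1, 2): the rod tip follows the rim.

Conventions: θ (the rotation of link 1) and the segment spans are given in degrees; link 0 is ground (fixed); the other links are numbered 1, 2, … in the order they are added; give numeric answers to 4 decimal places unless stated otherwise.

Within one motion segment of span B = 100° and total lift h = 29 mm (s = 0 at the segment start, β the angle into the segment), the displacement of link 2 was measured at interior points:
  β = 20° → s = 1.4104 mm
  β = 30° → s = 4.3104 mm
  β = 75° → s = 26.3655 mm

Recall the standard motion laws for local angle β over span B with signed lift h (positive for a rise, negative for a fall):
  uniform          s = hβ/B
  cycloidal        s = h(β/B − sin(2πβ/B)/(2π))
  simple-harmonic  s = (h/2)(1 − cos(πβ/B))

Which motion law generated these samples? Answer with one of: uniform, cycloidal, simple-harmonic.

candidates at β/B = r: uniform s = h·r (linear in β); cycloidal s = h·(r − sin(2πr)/(2π)); simple-harmonic s = (h/2)(1 − cos(πr))
β=20°: printed 1.4104 | uniform 5.8000, cycloidal 1.4104, simple-harmonic 2.7693
β=30°: printed 4.3104 | uniform 8.7000, cycloidal 4.3104, simple-harmonic 5.9771
β=75°: printed 26.3655 | uniform 21.7500, cycloidal 26.3655, simple-harmonic 24.7530
only one law matches every sample → cycloidal

cycloidal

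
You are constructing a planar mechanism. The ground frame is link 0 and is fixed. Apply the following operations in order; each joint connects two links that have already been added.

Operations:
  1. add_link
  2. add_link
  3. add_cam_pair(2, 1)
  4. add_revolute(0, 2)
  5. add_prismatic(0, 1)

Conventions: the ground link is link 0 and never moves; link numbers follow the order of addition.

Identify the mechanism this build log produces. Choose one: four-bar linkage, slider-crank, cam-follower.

links: 3 (incl. ground); joints: 1 revolute, 1 prismatic, 1 higher (cam) pair, forming one closed loop
3 links, revolute + prismatic + higher pair in one loop → cam-follower

cam-follower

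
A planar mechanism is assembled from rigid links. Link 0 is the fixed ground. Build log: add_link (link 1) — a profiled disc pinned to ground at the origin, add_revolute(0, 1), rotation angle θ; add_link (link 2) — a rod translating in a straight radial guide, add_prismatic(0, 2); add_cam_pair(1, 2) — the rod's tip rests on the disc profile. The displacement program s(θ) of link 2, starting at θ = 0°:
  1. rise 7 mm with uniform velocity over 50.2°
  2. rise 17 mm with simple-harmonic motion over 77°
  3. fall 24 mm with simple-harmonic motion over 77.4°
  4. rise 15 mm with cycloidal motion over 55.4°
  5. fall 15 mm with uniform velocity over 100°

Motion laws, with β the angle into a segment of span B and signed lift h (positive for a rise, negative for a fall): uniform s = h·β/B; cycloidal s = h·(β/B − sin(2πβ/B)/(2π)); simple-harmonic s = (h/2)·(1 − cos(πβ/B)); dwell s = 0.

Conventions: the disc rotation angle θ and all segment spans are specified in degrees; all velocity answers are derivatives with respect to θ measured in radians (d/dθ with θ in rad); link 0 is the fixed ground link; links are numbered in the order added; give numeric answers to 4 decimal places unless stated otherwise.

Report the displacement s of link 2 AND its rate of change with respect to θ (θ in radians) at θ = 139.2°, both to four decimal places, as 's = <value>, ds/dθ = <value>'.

seg 1 [0°–50.2°] uniform, h=7: full span → s += 7 → s = 7.0000
seg 2 [50.2°–127.2°] simple-harmonic, h=17: full span → s += 17 → s = 24.0000
seg 3 [127.2°–204.6°] simple-harmonic, h=-24: θ=139.2° here. β=12, B=77.4. -24/2·(1 − cos(π·0.1550)) = -1.3955 → s = 22.6045
velocity in seg [127.2°–204.6°] (simple-harmonic), θ in radians: β = 12° = 0.2094 rad, B = 77.4° = 1.3509 rad; ds/dθ = (πh/(2B)) sin(πβ/B) = (π·(-24)/(2·1.3509)) sin(π·0.1550) = -13.061510 mm/rad

s = 22.6045, ds/dθ = -13.0615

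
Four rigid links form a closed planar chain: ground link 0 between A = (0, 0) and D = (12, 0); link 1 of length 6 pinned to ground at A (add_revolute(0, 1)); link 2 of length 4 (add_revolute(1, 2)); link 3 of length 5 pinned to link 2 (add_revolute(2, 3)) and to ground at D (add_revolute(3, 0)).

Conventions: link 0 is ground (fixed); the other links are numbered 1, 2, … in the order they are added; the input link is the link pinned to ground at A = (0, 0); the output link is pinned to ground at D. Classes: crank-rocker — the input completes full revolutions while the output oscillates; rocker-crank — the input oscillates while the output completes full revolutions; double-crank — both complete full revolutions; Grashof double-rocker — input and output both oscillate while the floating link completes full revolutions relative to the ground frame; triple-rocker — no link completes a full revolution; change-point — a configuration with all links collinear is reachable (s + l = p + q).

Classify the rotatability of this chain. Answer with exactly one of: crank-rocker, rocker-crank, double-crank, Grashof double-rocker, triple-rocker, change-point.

lengths: ground=12, input=6, coupler=4, output=5
sorted: s=4 (shortest), l=12 (longest), p+q=11
s + l = 16 vs p + q = 11
s + l > p + q → non-Grashof → no link fully rotates → triple-rocker

triple-rocker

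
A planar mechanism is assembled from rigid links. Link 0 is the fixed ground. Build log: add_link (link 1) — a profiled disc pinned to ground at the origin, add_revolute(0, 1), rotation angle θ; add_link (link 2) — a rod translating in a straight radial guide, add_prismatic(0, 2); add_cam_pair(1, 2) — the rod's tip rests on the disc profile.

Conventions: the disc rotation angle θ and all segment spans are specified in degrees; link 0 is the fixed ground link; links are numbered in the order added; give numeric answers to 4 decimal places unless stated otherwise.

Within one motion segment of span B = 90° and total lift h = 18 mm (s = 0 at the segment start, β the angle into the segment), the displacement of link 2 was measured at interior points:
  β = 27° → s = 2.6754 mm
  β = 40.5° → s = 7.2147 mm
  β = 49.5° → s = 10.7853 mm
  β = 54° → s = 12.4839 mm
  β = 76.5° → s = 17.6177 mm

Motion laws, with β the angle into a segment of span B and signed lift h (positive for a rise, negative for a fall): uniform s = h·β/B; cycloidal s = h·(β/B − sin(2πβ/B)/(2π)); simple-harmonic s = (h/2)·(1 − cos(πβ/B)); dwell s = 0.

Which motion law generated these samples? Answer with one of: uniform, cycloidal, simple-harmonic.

candidates at β/B = r: uniform s = h·r (linear in β); cycloidal s = h·(r − sin(2πr)/(2π)); simple-harmonic s = (h/2)(1 − cos(πr))
β=27°: printed 2.6754 | uniform 5.4000, cycloidal 2.6754, simple-harmonic 3.7099
β=40.5°: printed 7.2147 | uniform 8.1000, cycloidal 7.2147, simple-harmonic 7.5921
β=49.5°: printed 10.7853 | uniform 9.9000, cycloidal 10.7853, simple-harmonic 10.4079
β=54°: printed 12.4839 | uniform 10.8000, cycloidal 12.4839, simple-harmonic 11.7812
β=76.5°: printed 17.6177 | uniform 15.3000, cycloidal 17.6177, simple-harmonic 17.0191
only one law matches every sample → cycloidal

cycloidal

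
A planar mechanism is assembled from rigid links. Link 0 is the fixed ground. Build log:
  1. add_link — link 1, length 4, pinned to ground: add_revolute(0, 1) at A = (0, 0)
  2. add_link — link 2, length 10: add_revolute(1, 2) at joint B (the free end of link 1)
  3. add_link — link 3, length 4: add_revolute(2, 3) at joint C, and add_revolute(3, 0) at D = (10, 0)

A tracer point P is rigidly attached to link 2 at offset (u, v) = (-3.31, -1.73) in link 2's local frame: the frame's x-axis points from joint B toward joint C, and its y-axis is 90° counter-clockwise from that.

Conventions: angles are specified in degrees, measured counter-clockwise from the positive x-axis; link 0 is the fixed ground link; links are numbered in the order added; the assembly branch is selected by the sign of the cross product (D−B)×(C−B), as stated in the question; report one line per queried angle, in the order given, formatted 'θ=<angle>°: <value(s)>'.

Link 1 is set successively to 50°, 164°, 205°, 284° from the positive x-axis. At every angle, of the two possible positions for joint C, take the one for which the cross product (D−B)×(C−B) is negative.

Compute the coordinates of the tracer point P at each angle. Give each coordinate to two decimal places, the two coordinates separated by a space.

A=(0,0), D=(10.00,0)
θ=50°: B = A + 4.00·(cos50°, sin50°) = (2.5712, 3.0642)
θ=50°: |BD| = 8.0360
θ=50°: circle(B,10.00) ∩ circle(D,4.00): a=9.2445, h=3.8131
θ=50°:   candidates: C₊=(12.5712,3.0642) cross=30.642; C₋=(9.6632,-3.9858) cross=-30.642
θ=50°:   branch - wants cross < 0 → take C=(9.6632,-3.9858) (cross=-30.642)
θ=50°: ex = (C−B)/|BC| = (0.7092,-0.7050); ey = (0.7050,0.7092)
θ=50°: P = B + -3.31·ex + -1.73·ey = (-0.9960,4.1708)
θ=164°: B = A + 4.00·(cos164°, sin164°) = (-3.8450, 1.1025)
θ=164°: |BD| = 13.8889
θ=164°: circle(B,10.00) ∩ circle(D,4.00): a=9.9684, h=0.7938
θ=164°:   candidates: C₊=(6.1550,1.1025) cross=11.025; C₋=(6.0289,-0.4801) cross=-11.025
θ=164°:   branch - wants cross < 0 → take C=(6.0289,-0.4801) (cross=-11.025)
θ=164°: ex = (C−B)/|BC| = (0.9874,-0.1583); ey = (0.1583,0.9874)
θ=164°: P = B + -3.31·ex + -1.73·ey = (-7.3871,-0.0818)
θ=205°: B = A + 4.00·(cos205°, sin205°) = (-3.6252, -1.6905)
θ=205°: |BD| = 13.7297
θ=205°: circle(B,10.00) ∩ circle(D,4.00): a=9.9239, h=1.2313
θ=205°:   candidates: C₊=(6.0716,0.7533) cross=16.905; C₋=(6.3748,-1.6905) cross=-16.905
θ=205°:   branch - wants cross < 0 → take C=(6.3748,-1.6905) (cross=-16.905)
θ=205°: ex = (C−B)/|BC| = (1.0000,-0.0000); ey = (0.0000,1.0000)
θ=205°: P = B + -3.31·ex + -1.73·ey = (-6.9352,-3.4205)
θ=284°: B = A + 4.00·(cos284°, sin284°) = (0.9677, -3.8812)
θ=284°: |BD| = 9.8309
θ=284°: circle(B,10.00) ∩ circle(D,4.00): a=9.1877, h=3.9479
θ=284°:   candidates: C₊=(7.8504,3.3733) cross=38.812; C₋=(10.9677,-3.8812) cross=-38.812
θ=284°:   branch - wants cross < 0 → take C=(10.9677,-3.8812) (cross=-38.812)
θ=284°: ex = (C−B)/|BC| = (1.0000,0.0000); ey = (-0.0000,1.0000)
θ=284°: P = B + -3.31·ex + -1.73·ey = (-2.3423,-5.6112)

θ=50°: -1.00 4.17
θ=164°: -7.39 -0.08
θ=205°: -6.94 -3.42
θ=284°: -2.34 -5.61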